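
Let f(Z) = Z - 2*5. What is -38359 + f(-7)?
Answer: -38376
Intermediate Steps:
f(Z) = -10 + Z (f(Z) = Z - 10 = -10 + Z)
-38359 + f(-7) = -38359 + (-10 - 7) = -38359 - 17 = -38376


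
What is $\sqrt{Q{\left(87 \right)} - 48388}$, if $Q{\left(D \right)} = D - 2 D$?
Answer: $5 i \sqrt{1939} \approx 220.17 i$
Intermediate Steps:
$Q{\left(D \right)} = - D$
$\sqrt{Q{\left(87 \right)} - 48388} = \sqrt{\left(-1\right) 87 - 48388} = \sqrt{-87 - 48388} = \sqrt{-48475} = 5 i \sqrt{1939}$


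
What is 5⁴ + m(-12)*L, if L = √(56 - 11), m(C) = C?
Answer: 625 - 36*√5 ≈ 544.50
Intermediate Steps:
L = 3*√5 (L = √45 = 3*√5 ≈ 6.7082)
5⁴ + m(-12)*L = 5⁴ - 36*√5 = 625 - 36*√5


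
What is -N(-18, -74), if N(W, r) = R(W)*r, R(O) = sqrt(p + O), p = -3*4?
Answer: 74*I*sqrt(30) ≈ 405.31*I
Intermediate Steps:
p = -12
R(O) = sqrt(-12 + O)
N(W, r) = r*sqrt(-12 + W) (N(W, r) = sqrt(-12 + W)*r = r*sqrt(-12 + W))
-N(-18, -74) = -(-74)*sqrt(-12 - 18) = -(-74)*sqrt(-30) = -(-74)*I*sqrt(30) = 74*I*sqrt(30)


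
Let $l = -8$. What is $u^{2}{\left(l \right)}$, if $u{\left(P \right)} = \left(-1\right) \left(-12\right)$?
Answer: $144$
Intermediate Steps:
$u{\left(P \right)} = 12$
$u^{2}{\left(l \right)} = 12^{2} = 144$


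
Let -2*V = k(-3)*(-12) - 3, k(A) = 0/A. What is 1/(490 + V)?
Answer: 2/983 ≈ 0.0020346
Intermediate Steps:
k(A) = 0
V = 3/2 (V = -(0*(-12) - 3)/2 = -(0 - 3)/2 = -1/2*(-3) = 3/2 ≈ 1.5000)
1/(490 + V) = 1/(490 + 3/2) = 1/(983/2) = 2/983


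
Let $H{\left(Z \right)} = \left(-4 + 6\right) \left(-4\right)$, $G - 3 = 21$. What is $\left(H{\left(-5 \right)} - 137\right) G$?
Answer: $-3480$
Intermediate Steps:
$G = 24$ ($G = 3 + 21 = 24$)
$H{\left(Z \right)} = -8$ ($H{\left(Z \right)} = 2 \left(-4\right) = -8$)
$\left(H{\left(-5 \right)} - 137\right) G = \left(-8 - 137\right) 24 = \left(-145\right) 24 = -3480$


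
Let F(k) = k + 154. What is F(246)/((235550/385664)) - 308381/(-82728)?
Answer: 256694474027/389731608 ≈ 658.64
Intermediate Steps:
F(k) = 154 + k
F(246)/((235550/385664)) - 308381/(-82728) = (154 + 246)/((235550/385664)) - 308381/(-82728) = 400/((235550*(1/385664))) - 308381*(-1/82728) = 400/(117775/192832) + 308381/82728 = 400*(192832/117775) + 308381/82728 = 3085312/4711 + 308381/82728 = 256694474027/389731608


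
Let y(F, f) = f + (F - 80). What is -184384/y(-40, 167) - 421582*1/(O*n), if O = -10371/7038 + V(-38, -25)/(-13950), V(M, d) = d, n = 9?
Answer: 210566011714/7546085 ≈ 27904.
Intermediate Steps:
O = -160555/109089 (O = -10371/7038 - 25/(-13950) = -10371*1/7038 - 25*(-1/13950) = -3457/2346 + 1/558 = -160555/109089 ≈ -1.4718)
y(F, f) = -80 + F + f (y(F, f) = f + (-80 + F) = -80 + F + f)
-184384/y(-40, 167) - 421582*1/(O*n) = -184384/(-80 - 40 + 167) - 421582/(9*(-160555/109089)) = -184384/47 - 421582/(-160555/12121) = -184384*1/47 - 421582*(-12121/160555) = -184384/47 + 5109995422/160555 = 210566011714/7546085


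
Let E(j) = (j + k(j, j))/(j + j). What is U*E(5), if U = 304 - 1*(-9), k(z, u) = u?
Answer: 313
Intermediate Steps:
E(j) = 1 (E(j) = (j + j)/(j + j) = (2*j)/((2*j)) = (2*j)*(1/(2*j)) = 1)
U = 313 (U = 304 + 9 = 313)
U*E(5) = 313*1 = 313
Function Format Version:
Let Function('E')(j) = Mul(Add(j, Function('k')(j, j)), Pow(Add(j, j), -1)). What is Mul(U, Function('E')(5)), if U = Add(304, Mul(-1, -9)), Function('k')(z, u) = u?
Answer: 313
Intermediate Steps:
Function('E')(j) = 1 (Function('E')(j) = Mul(Add(j, j), Pow(Add(j, j), -1)) = Mul(Mul(2, j), Pow(Mul(2, j), -1)) = Mul(Mul(2, j), Mul(Rational(1, 2), Pow(j, -1))) = 1)
U = 313 (U = Add(304, 9) = 313)
Mul(U, Function('E')(5)) = Mul(313, 1) = 313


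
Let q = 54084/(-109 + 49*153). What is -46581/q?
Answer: -28678369/4507 ≈ -6363.1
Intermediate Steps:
q = 13521/1847 (q = 54084/(-109 + 7497) = 54084/7388 = 54084*(1/7388) = 13521/1847 ≈ 7.3205)
-46581/q = -46581/13521/1847 = -46581*1847/13521 = -28678369/4507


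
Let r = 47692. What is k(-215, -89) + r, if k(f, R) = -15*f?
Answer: 50917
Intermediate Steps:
k(-215, -89) + r = -15*(-215) + 47692 = 3225 + 47692 = 50917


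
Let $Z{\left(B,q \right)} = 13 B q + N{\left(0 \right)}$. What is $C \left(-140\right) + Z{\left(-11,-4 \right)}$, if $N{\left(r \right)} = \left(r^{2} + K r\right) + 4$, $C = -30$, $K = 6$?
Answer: $4776$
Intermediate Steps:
$N{\left(r \right)} = 4 + r^{2} + 6 r$ ($N{\left(r \right)} = \left(r^{2} + 6 r\right) + 4 = 4 + r^{2} + 6 r$)
$Z{\left(B,q \right)} = 4 + 13 B q$ ($Z{\left(B,q \right)} = 13 B q + \left(4 + 0^{2} + 6 \cdot 0\right) = 13 B q + \left(4 + 0 + 0\right) = 13 B q + 4 = 4 + 13 B q$)
$C \left(-140\right) + Z{\left(-11,-4 \right)} = \left(-30\right) \left(-140\right) + \left(4 + 13 \left(-11\right) \left(-4\right)\right) = 4200 + \left(4 + 572\right) = 4200 + 576 = 4776$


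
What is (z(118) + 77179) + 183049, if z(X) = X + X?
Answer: 260464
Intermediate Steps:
z(X) = 2*X
(z(118) + 77179) + 183049 = (2*118 + 77179) + 183049 = (236 + 77179) + 183049 = 77415 + 183049 = 260464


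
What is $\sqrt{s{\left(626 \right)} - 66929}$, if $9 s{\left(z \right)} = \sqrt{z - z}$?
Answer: $i \sqrt{66929} \approx 258.71 i$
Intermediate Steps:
$s{\left(z \right)} = 0$ ($s{\left(z \right)} = \frac{\sqrt{z - z}}{9} = \frac{\sqrt{0}}{9} = \frac{1}{9} \cdot 0 = 0$)
$\sqrt{s{\left(626 \right)} - 66929} = \sqrt{0 - 66929} = \sqrt{-66929} = i \sqrt{66929}$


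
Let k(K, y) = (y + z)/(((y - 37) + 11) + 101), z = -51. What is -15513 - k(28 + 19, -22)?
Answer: -822116/53 ≈ -15512.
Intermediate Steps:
k(K, y) = (-51 + y)/(75 + y) (k(K, y) = (y - 51)/(((y - 37) + 11) + 101) = (-51 + y)/(((-37 + y) + 11) + 101) = (-51 + y)/((-26 + y) + 101) = (-51 + y)/(75 + y))
-15513 - k(28 + 19, -22) = -15513 - (-51 - 22)/(75 - 22) = -15513 - (-73)/53 = -15513 - 1*(-73/53) = -15513 + 73/53 = -822116/53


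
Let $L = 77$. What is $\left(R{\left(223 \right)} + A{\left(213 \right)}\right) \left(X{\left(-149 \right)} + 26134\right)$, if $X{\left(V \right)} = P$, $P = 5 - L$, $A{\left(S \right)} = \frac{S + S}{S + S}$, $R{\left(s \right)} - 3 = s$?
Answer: $5916074$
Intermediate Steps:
$R{\left(s \right)} = 3 + s$
$A{\left(S \right)} = 1$ ($A{\left(S \right)} = \frac{2 S}{2 S} = 2 S \frac{1}{2 S} = 1$)
$P = -72$ ($P = 5 - 77 = -72$)
$X{\left(V \right)} = -72$
$\left(R{\left(223 \right)} + A{\left(213 \right)}\right) \left(X{\left(-149 \right)} + 26134\right) = \left(\left(3 + 223\right) + 1\right) \left(-72 + 26134\right) = \left(226 + 1\right) 26062 = 227 \cdot 26062 = 5916074$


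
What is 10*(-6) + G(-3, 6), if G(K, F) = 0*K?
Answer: -60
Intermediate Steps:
G(K, F) = 0
10*(-6) + G(-3, 6) = 10*(-6) + 0 = -60 + 0 = -60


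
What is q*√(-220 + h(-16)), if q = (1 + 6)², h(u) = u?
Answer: 98*I*√59 ≈ 752.75*I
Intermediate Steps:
q = 49 (q = 7² = 49)
q*√(-220 + h(-16)) = 49*√(-220 - 16) = 49*√(-236) = 49*(2*I*√59) = 98*I*√59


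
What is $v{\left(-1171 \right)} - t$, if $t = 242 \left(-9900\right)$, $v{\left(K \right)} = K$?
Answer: $2394629$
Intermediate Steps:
$t = -2395800$
$v{\left(-1171 \right)} - t = -1171 - -2395800 = -1171 + 2395800 = 2394629$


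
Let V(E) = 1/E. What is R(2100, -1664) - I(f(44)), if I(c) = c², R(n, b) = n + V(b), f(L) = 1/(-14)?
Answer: 171225135/81536 ≈ 2100.0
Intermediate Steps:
f(L) = -1/14
R(n, b) = n + 1/b
R(2100, -1664) - I(f(44)) = (2100 + 1/(-1664)) - (-1/14)² = (2100 - 1/1664) - 1*1/196 = 3494399/1664 - 1/196 = 171225135/81536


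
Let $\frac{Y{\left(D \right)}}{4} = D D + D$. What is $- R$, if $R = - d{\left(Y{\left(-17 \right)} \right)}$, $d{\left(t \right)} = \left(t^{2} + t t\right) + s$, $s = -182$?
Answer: $2367306$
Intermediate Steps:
$Y{\left(D \right)} = 4 D + 4 D^{2}$ ($Y{\left(D \right)} = 4 \left(D D + D\right) = 4 \left(D^{2} + D\right) = 4 \left(D + D^{2}\right) = 4 D + 4 D^{2}$)
$d{\left(t \right)} = -182 + 2 t^{2}$ ($d{\left(t \right)} = \left(t^{2} + t t\right) - 182 = \left(t^{2} + t^{2}\right) - 182 = 2 t^{2} - 182 = -182 + 2 t^{2}$)
$R = -2367306$ ($R = - (-182 + 2 \left(4 \left(-17\right) \left(1 - 17\right)\right)^{2}) = - (-182 + 2 \left(4 \left(-17\right) \left(-16\right)\right)^{2}) = - (-182 + 2 \cdot 1088^{2}) = - (-182 + 2 \cdot 1183744) = - (-182 + 2367488) = \left(-1\right) 2367306 = -2367306$)
$- R = \left(-1\right) \left(-2367306\right) = 2367306$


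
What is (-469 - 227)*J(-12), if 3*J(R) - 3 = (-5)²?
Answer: -6496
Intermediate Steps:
J(R) = 28/3 (J(R) = 1 + (⅓)*(-5)² = 1 + (⅓)*25 = 1 + 25/3 = 28/3)
(-469 - 227)*J(-12) = (-469 - 227)*(28/3) = -696*28/3 = -6496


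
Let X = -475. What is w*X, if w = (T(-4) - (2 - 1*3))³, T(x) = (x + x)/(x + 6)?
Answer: 12825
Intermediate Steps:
T(x) = 2*x/(6 + x) (T(x) = (2*x)/(6 + x) = 2*x/(6 + x))
w = -27 (w = (2*(-4)/(6 - 4) - (2 - 1*3))³ = (2*(-4)/2 - (2 - 3))³ = (2*(-4)*(½) - 1*(-1))³ = (-4 + 1)³ = (-3)³ = -27)
w*X = -27*(-475) = 12825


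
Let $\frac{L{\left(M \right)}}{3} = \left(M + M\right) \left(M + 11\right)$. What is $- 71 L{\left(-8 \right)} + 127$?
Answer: $10351$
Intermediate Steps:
$L{\left(M \right)} = 6 M \left(11 + M\right)$ ($L{\left(M \right)} = 3 \left(M + M\right) \left(M + 11\right) = 3 \cdot 2 M \left(11 + M\right) = 6 M \left(11 + M\right)$)
$- 71 L{\left(-8 \right)} + 127 = - 71 \cdot 6 \left(-8\right) \left(11 - 8\right) + 127 = - 71 \cdot 6 \left(-8\right) 3 + 127 = \left(-71\right) \left(-144\right) + 127 = 10224 + 127 = 10351$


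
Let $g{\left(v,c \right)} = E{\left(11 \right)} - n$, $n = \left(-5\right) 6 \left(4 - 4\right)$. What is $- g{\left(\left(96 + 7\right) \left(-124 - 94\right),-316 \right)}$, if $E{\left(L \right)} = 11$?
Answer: $-11$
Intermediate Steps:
$n = 0$ ($n = \left(-30\right) 0 = 0$)
$g{\left(v,c \right)} = 11$ ($g{\left(v,c \right)} = 11 - 0 = 11 + 0 = 11$)
$- g{\left(\left(96 + 7\right) \left(-124 - 94\right),-316 \right)} = \left(-1\right) 11 = -11$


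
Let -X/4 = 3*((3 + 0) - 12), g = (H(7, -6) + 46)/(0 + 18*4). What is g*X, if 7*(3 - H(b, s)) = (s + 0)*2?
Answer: 1065/14 ≈ 76.071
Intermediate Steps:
H(b, s) = 3 - 2*s/7 (H(b, s) = 3 - (s + 0)*2/7 = 3 - s*2/7 = 3 - 2*s/7)
g = 355/504 (g = ((3 - 2/7*(-6)) + 46)/(0 + 18*4) = ((3 + 12/7) + 46)/(0 + 72) = (33/7 + 46)/72 = (355/7)*(1/72) = 355/504 ≈ 0.70436)
X = 108 (X = -12*((3 + 0) - 12) = -12*(3 - 12) = -12*(-9) = -4*(-27) = 108)
g*X = (355/504)*108 = 1065/14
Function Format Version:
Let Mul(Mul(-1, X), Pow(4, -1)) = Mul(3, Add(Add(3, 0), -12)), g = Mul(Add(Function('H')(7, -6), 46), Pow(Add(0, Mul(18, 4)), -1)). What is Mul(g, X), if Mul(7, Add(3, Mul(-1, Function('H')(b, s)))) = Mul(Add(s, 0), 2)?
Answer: Rational(1065, 14) ≈ 76.071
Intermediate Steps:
Function('H')(b, s) = Add(3, Mul(Rational(-2, 7), s)) (Function('H')(b, s) = Add(3, Mul(Rational(-1, 7), Mul(Add(s, 0), 2))) = Add(3, Mul(Rational(-1, 7), Mul(s, 2))) = Add(3, Mul(Rational(-1, 7), Mul(2, s))) = Add(3, Mul(Rational(-2, 7), s)))
g = Rational(355, 504) (g = Mul(Add(Add(3, Mul(Rational(-2, 7), -6)), 46), Pow(Add(0, Mul(18, 4)), -1)) = Mul(Add(Add(3, Rational(12, 7)), 46), Pow(Add(0, 72), -1)) = Mul(Add(Rational(33, 7), 46), Pow(72, -1)) = Mul(Rational(355, 7), Rational(1, 72)) = Rational(355, 504) ≈ 0.70436)
X = 108 (X = Mul(-4, Mul(3, Add(Add(3, 0), -12))) = Mul(-4, Mul(3, Add(3, -12))) = Mul(-4, Mul(3, -9)) = Mul(-4, -27) = 108)
Mul(g, X) = Mul(Rational(355, 504), 108) = Rational(1065, 14)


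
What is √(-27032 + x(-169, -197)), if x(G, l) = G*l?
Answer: √6261 ≈ 79.126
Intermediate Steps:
√(-27032 + x(-169, -197)) = √(-27032 - 169*(-197)) = √(-27032 + 33293) = √6261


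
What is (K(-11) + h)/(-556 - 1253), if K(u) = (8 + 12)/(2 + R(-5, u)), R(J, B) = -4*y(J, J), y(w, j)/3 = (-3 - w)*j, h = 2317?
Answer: -141347/110349 ≈ -1.2809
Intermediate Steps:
y(w, j) = 3*j*(-3 - w) (y(w, j) = 3*((-3 - w)*j) = 3*(j*(-3 - w)) = 3*j*(-3 - w))
R(J, B) = 12*J*(3 + J) (R(J, B) = -(-12)*J*(3 + J) = 12*J*(3 + J))
K(u) = 10/61 (K(u) = (8 + 12)/(2 + 12*(-5)*(3 - 5)) = 20/(2 + 12*(-5)*(-2)) = 20/(2 + 120) = 20/122 = 20*(1/122) = 10/61)
(K(-11) + h)/(-556 - 1253) = (10/61 + 2317)/(-556 - 1253) = (141347/61)/(-1809) = (141347/61)*(-1/1809) = -141347/110349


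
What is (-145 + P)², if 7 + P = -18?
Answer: 28900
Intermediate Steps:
P = -25 (P = -7 - 18 = -25)
(-145 + P)² = (-145 - 25)² = (-170)² = 28900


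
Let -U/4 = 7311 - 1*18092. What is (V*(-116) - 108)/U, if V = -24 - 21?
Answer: 1278/10781 ≈ 0.11854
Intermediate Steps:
V = -45
U = 43124 (U = -4*(7311 - 1*18092) = -4*(7311 - 18092) = -4*(-10781) = 43124)
(V*(-116) - 108)/U = (-45*(-116) - 108)/43124 = (5220 - 108)*(1/43124) = 5112*(1/43124) = 1278/10781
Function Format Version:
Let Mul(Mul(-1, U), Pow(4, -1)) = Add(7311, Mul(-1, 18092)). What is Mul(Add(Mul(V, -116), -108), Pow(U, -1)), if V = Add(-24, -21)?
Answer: Rational(1278, 10781) ≈ 0.11854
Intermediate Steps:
V = -45
U = 43124 (U = Mul(-4, Add(7311, Mul(-1, 18092))) = Mul(-4, Add(7311, -18092)) = Mul(-4, -10781) = 43124)
Mul(Add(Mul(V, -116), -108), Pow(U, -1)) = Mul(Add(Mul(-45, -116), -108), Pow(43124, -1)) = Mul(Add(5220, -108), Rational(1, 43124)) = Mul(5112, Rational(1, 43124)) = Rational(1278, 10781)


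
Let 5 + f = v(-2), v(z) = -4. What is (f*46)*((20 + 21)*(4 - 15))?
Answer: 186714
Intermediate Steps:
f = -9 (f = -5 - 4 = -9)
(f*46)*((20 + 21)*(4 - 15)) = (-9*46)*((20 + 21)*(4 - 15)) = -16974*(-11) = -414*(-451) = 186714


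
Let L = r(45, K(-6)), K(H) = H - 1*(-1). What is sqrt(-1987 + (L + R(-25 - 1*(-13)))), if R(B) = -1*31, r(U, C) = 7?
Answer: I*sqrt(2011) ≈ 44.844*I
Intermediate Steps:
K(H) = 1 + H (K(H) = H + 1 = 1 + H)
R(B) = -31
L = 7
sqrt(-1987 + (L + R(-25 - 1*(-13)))) = sqrt(-1987 + (7 - 31)) = sqrt(-1987 - 24) = sqrt(-2011) = I*sqrt(2011)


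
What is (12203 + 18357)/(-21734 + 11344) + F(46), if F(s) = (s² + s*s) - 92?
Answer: 4298404/1039 ≈ 4137.1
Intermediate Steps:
F(s) = -92 + 2*s² (F(s) = (s² + s²) - 92 = 2*s² - 92 = -92 + 2*s²)
(12203 + 18357)/(-21734 + 11344) + F(46) = (12203 + 18357)/(-21734 + 11344) + (-92 + 2*46²) = 30560/(-10390) + (-92 + 2*2116) = 30560*(-1/10390) + (-92 + 4232) = -3056/1039 + 4140 = 4298404/1039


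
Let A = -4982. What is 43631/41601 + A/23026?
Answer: 56956516/68421759 ≈ 0.83243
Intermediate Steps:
43631/41601 + A/23026 = 43631/41601 - 4982/23026 = 43631*(1/41601) - 4982*1/23026 = 6233/5943 - 2491/11513 = 56956516/68421759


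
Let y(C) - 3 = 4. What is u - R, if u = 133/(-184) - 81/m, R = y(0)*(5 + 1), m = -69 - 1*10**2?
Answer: -1313605/31096 ≈ -42.244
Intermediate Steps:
y(C) = 7 (y(C) = 3 + 4 = 7)
m = -169 (m = -69 - 1*100 = -69 - 100 = -169)
R = 42 (R = 7*(5 + 1) = 7*6 = 42)
u = -7573/31096 (u = 133/(-184) - 81/(-169) = 133*(-1/184) - 81*(-1/169) = -133/184 + 81/169 = -7573/31096 ≈ -0.24354)
u - R = -7573/31096 - 1*42 = -7573/31096 - 42 = -1313605/31096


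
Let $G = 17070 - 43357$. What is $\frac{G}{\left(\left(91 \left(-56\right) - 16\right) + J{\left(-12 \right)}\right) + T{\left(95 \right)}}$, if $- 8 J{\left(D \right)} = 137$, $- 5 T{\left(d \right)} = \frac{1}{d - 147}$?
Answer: $\frac{13669240}{2667143} \approx 5.125$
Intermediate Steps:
$T{\left(d \right)} = - \frac{1}{5 \left(-147 + d\right)}$ ($T{\left(d \right)} = - \frac{1}{5 \left(d - 147\right)} = - \frac{1}{5 \left(-147 + d\right)}$)
$J{\left(D \right)} = - \frac{137}{8}$ ($J{\left(D \right)} = \left(- \frac{1}{8}\right) 137 = - \frac{137}{8}$)
$G = -26287$ ($G = 17070 - 43357 = -26287$)
$\frac{G}{\left(\left(91 \left(-56\right) - 16\right) + J{\left(-12 \right)}\right) + T{\left(95 \right)}} = - \frac{26287}{\left(\left(91 \left(-56\right) - 16\right) - \frac{137}{8}\right) - \frac{1}{-735 + 5 \cdot 95}} = - \frac{26287}{\left(\left(-5096 - 16\right) - \frac{137}{8}\right) - \frac{1}{-735 + 475}} = - \frac{26287}{\left(-5112 - \frac{137}{8}\right) - \frac{1}{-260}} = - \frac{26287}{- \frac{41033}{8} - - \frac{1}{260}} = - \frac{26287}{- \frac{41033}{8} + \frac{1}{260}} = - \frac{26287}{- \frac{2667143}{520}} = \left(-26287\right) \left(- \frac{520}{2667143}\right) = \frac{13669240}{2667143}$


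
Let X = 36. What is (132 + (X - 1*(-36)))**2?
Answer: 41616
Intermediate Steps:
(132 + (X - 1*(-36)))**2 = (132 + (36 - 1*(-36)))**2 = (132 + (36 + 36))**2 = (132 + 72)**2 = 204**2 = 41616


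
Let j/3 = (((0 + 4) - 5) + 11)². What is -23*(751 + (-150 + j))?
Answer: -20723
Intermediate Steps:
j = 300 (j = 3*(((0 + 4) - 5) + 11)² = 3*((4 - 5) + 11)² = 3*(-1 + 11)² = 3*10² = 3*100 = 300)
-23*(751 + (-150 + j)) = -23*(751 + (-150 + 300)) = -23*(751 + 150) = -23*901 = -20723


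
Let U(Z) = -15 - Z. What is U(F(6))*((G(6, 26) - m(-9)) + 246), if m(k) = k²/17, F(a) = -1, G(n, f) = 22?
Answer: -62650/17 ≈ -3685.3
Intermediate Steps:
m(k) = k²/17 (m(k) = k²*(1/17) = k²/17)
U(F(6))*((G(6, 26) - m(-9)) + 246) = (-15 - 1*(-1))*((22 - (-9)²/17) + 246) = (-15 + 1)*((22 - 81/17) + 246) = -14*((22 - 1*81/17) + 246) = -14*((22 - 81/17) + 246) = -14*(293/17 + 246) = -14*4475/17 = -62650/17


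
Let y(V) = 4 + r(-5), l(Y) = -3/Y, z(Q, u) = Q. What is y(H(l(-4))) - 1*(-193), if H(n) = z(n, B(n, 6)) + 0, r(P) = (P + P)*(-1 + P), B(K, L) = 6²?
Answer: 257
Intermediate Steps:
B(K, L) = 36
r(P) = 2*P*(-1 + P) (r(P) = (2*P)*(-1 + P) = 2*P*(-1 + P))
H(n) = n (H(n) = n + 0 = n)
y(V) = 64 (y(V) = 4 + 2*(-5)*(-1 - 5) = 4 + 2*(-5)*(-6) = 4 + 60 = 64)
y(H(l(-4))) - 1*(-193) = 64 - 1*(-193) = 64 + 193 = 257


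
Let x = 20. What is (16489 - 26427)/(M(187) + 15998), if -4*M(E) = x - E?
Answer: -39752/64159 ≈ -0.61959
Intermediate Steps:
M(E) = -5 + E/4 (M(E) = -(20 - E)/4 = -5 + E/4)
(16489 - 26427)/(M(187) + 15998) = (16489 - 26427)/((-5 + (1/4)*187) + 15998) = -9938/((-5 + 187/4) + 15998) = -9938/(167/4 + 15998) = -9938/64159/4 = -9938*4/64159 = -39752/64159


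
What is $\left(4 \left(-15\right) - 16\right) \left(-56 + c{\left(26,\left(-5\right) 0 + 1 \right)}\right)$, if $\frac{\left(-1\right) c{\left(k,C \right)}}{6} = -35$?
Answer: $-11704$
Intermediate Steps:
$c{\left(k,C \right)} = 210$ ($c{\left(k,C \right)} = \left(-6\right) \left(-35\right) = 210$)
$\left(4 \left(-15\right) - 16\right) \left(-56 + c{\left(26,\left(-5\right) 0 + 1 \right)}\right) = \left(4 \left(-15\right) - 16\right) \left(-56 + 210\right) = \left(-60 - 16\right) 154 = \left(-76\right) 154 = -11704$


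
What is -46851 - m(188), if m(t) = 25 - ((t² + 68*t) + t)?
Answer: 1440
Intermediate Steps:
m(t) = 25 - t² - 69*t (m(t) = 25 - (t² + 69*t) = 25 + (-t² - 69*t) = 25 - t² - 69*t)
-46851 - m(188) = -46851 - (25 - 1*188² - 69*188) = -46851 - (25 - 1*35344 - 12972) = -46851 - (25 - 35344 - 12972) = -46851 - 1*(-48291) = -46851 + 48291 = 1440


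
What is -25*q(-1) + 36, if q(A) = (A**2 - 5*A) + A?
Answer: -89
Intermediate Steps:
q(A) = A**2 - 4*A
-25*q(-1) + 36 = -(-25)*(-4 - 1) + 36 = -(-25)*(-5) + 36 = -25*5 + 36 = -125 + 36 = -89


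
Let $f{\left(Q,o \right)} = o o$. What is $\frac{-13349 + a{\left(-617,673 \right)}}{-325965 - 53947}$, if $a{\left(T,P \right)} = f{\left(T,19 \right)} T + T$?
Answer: $\frac{236703}{379912} \approx 0.62305$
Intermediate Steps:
$f{\left(Q,o \right)} = o^{2}$
$a{\left(T,P \right)} = 362 T$ ($a{\left(T,P \right)} = 19^{2} T + T = 361 T + T = 362 T$)
$\frac{-13349 + a{\left(-617,673 \right)}}{-325965 - 53947} = \frac{-13349 + 362 \left(-617\right)}{-325965 - 53947} = \frac{-13349 - 223354}{-379912} = \left(-236703\right) \left(- \frac{1}{379912}\right) = \frac{236703}{379912}$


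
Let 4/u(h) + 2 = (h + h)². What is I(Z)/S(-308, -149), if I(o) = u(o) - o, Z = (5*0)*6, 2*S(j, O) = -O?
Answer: -4/149 ≈ -0.026846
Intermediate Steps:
S(j, O) = -O/2 (S(j, O) = (-O)/2 = -O/2)
Z = 0 (Z = 0*6 = 0)
u(h) = 4/(-2 + 4*h²) (u(h) = 4/(-2 + (h + h)²) = 4/(-2 + (2*h)²) = 4/(-2 + 4*h²))
I(o) = -o + 2/(-1 + 2*o²) (I(o) = 2/(-1 + 2*o²) - o = -o + 2/(-1 + 2*o²))
I(Z)/S(-308, -149) = ((2 + 0 - 2*0³)/(-1 + 2*0²))/((-½*(-149))) = ((2 + 0 - 2*0)/(-1 + 2*0))/(149/2) = ((2 + 0 + 0)/(-1 + 0))*(2/149) = (2/(-1))*(2/149) = -1*2*(2/149) = -2*2/149 = -4/149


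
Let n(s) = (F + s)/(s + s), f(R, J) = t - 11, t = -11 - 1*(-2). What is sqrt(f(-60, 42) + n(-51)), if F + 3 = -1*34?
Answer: 4*I*sqrt(3111)/51 ≈ 4.3746*I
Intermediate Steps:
t = -9 (t = -11 + 2 = -9)
F = -37 (F = -3 - 1*34 = -3 - 34 = -37)
f(R, J) = -20 (f(R, J) = -9 - 11 = -20)
n(s) = (-37 + s)/(2*s) (n(s) = (-37 + s)/(s + s) = (-37 + s)/((2*s)) = (-37 + s)*(1/(2*s)) = (-37 + s)/(2*s))
sqrt(f(-60, 42) + n(-51)) = sqrt(-20 + (1/2)*(-37 - 51)/(-51)) = sqrt(-20 + (1/2)*(-1/51)*(-88)) = sqrt(-20 + 44/51) = sqrt(-976/51) = 4*I*sqrt(3111)/51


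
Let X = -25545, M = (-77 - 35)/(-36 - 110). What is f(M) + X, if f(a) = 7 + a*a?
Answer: -136088866/5329 ≈ -25537.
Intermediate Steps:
M = 56/73 (M = -112/(-146) = -112*(-1/146) = 56/73 ≈ 0.76712)
f(a) = 7 + a**2
f(M) + X = (7 + (56/73)**2) - 25545 = (7 + 3136/5329) - 25545 = 40439/5329 - 25545 = -136088866/5329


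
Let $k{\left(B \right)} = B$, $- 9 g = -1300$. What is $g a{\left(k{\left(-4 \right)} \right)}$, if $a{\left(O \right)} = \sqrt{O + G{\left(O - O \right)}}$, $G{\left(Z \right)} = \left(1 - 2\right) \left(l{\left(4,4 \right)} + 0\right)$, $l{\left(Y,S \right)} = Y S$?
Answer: $\frac{2600 i \sqrt{5}}{9} \approx 645.98 i$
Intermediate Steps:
$g = \frac{1300}{9}$ ($g = \left(- \frac{1}{9}\right) \left(-1300\right) = \frac{1300}{9} \approx 144.44$)
$l{\left(Y,S \right)} = S Y$
$G{\left(Z \right)} = -16$ ($G{\left(Z \right)} = \left(1 - 2\right) \left(4 \cdot 4 + 0\right) = - (16 + 0) = \left(-1\right) 16 = -16$)
$a{\left(O \right)} = \sqrt{-16 + O}$ ($a{\left(O \right)} = \sqrt{O - 16} = \sqrt{-16 + O}$)
$g a{\left(k{\left(-4 \right)} \right)} = \frac{1300 \sqrt{-16 - 4}}{9} = \frac{1300 \sqrt{-20}}{9} = \frac{1300 \cdot 2 i \sqrt{5}}{9} = \frac{2600 i \sqrt{5}}{9}$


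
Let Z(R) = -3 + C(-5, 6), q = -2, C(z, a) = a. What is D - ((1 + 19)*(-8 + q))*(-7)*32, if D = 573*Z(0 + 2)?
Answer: -43081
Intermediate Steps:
Z(R) = 3 (Z(R) = -3 + 6 = 3)
D = 1719 (D = 573*3 = 1719)
D - ((1 + 19)*(-8 + q))*(-7)*32 = 1719 - ((1 + 19)*(-8 - 2))*(-7)*32 = 1719 - (20*(-10))*(-7)*32 = 1719 - (-200*(-7))*32 = 1719 - 1400*32 = 1719 - 1*44800 = 1719 - 44800 = -43081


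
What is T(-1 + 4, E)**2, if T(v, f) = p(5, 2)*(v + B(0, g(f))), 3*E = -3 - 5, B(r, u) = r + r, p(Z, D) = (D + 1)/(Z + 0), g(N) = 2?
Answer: 81/25 ≈ 3.2400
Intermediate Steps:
p(Z, D) = (1 + D)/Z
B(r, u) = 2*r
E = -8/3 (E = (-3 - 5)/3 = (1/3)*(-8) = -8/3 ≈ -2.6667)
T(v, f) = 3*v/5 (T(v, f) = ((1 + 2)/5)*(v + 2*0) = ((1/5)*3)*(v + 0) = 3*v/5)
T(-1 + 4, E)**2 = (3*(-1 + 4)/5)**2 = ((3/5)*3)**2 = (9/5)**2 = 81/25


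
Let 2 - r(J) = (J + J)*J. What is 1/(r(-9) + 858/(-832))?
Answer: -32/5153 ≈ -0.0062100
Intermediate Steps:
r(J) = 2 - 2*J**2 (r(J) = 2 - (J + J)*J = 2 - 2*J*J = 2 - 2*J**2)
1/(r(-9) + 858/(-832)) = 1/((2 - 2*(-9)**2) + 858/(-832)) = 1/((2 - 2*81) + 858*(-1/832)) = 1/((2 - 162) - 33/32) = 1/(-160 - 33/32) = 1/(-5153/32) = -32/5153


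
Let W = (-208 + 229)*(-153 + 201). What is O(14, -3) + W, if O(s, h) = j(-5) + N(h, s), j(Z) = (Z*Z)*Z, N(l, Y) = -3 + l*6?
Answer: 862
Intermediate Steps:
N(l, Y) = -3 + 6*l
j(Z) = Z³ (j(Z) = Z²*Z = Z³)
O(s, h) = -128 + 6*h (O(s, h) = (-5)³ + (-3 + 6*h) = -125 + (-3 + 6*h) = -128 + 6*h)
W = 1008 (W = 21*48 = 1008)
O(14, -3) + W = (-128 + 6*(-3)) + 1008 = (-128 - 18) + 1008 = -146 + 1008 = 862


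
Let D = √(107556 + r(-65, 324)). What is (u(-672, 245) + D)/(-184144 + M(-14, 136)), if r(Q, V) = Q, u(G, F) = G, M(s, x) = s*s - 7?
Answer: 672/183955 - √107491/183955 ≈ 0.0018708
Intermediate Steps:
M(s, x) = -7 + s² (M(s, x) = s² - 7 = -7 + s²)
D = √107491 (D = √(107556 - 65) = √107491 ≈ 327.86)
(u(-672, 245) + D)/(-184144 + M(-14, 136)) = (-672 + √107491)/(-184144 + (-7 + (-14)²)) = (-672 + √107491)/(-184144 + (-7 + 196)) = (-672 + √107491)/(-184144 + 189) = (-672 + √107491)/(-183955) = (-672 + √107491)*(-1/183955) = 672/183955 - √107491/183955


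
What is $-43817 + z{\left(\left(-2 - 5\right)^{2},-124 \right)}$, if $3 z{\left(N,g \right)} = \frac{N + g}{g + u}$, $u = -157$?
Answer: $- \frac{12312552}{281} \approx -43817.0$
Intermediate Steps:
$z{\left(N,g \right)} = \frac{N + g}{3 \left(-157 + g\right)}$ ($z{\left(N,g \right)} = \frac{\left(N + g\right) \frac{1}{g - 157}}{3} = \frac{\left(N + g\right) \frac{1}{-157 + g}}{3} = \frac{\frac{1}{-157 + g} \left(N + g\right)}{3} = \frac{N + g}{3 \left(-157 + g\right)}$)
$-43817 + z{\left(\left(-2 - 5\right)^{2},-124 \right)} = -43817 + \frac{\left(-2 - 5\right)^{2} - 124}{3 \left(-157 - 124\right)} = -43817 + \frac{\left(-7\right)^{2} - 124}{3 \left(-281\right)} = -43817 + \frac{1}{3} \left(- \frac{1}{281}\right) \left(49 - 124\right) = -43817 + \frac{1}{3} \left(- \frac{1}{281}\right) \left(-75\right) = -43817 + \frac{25}{281} = - \frac{12312552}{281}$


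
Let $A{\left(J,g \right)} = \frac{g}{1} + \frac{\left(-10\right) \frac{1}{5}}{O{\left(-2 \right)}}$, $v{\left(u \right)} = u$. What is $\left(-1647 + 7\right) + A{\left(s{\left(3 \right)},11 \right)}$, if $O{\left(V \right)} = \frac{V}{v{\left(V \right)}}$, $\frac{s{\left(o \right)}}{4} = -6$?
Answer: $-1631$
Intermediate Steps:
$s{\left(o \right)} = -24$ ($s{\left(o \right)} = 4 \left(-6\right) = -24$)
$O{\left(V \right)} = 1$ ($O{\left(V \right)} = \frac{V}{V} = 1$)
$A{\left(J,g \right)} = -2 + g$ ($A{\left(J,g \right)} = \frac{g}{1} + \frac{\left(-10\right) \frac{1}{5}}{1} = g 1 + \left(-10\right) \frac{1}{5} \cdot 1 = g - 2 = -2 + g$)
$\left(-1647 + 7\right) + A{\left(s{\left(3 \right)},11 \right)} = \left(-1647 + 7\right) + \left(-2 + 11\right) = -1640 + 9 = -1631$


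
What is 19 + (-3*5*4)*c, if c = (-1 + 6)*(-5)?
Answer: 1519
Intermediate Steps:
c = -25 (c = 5*(-5) = -25)
19 + (-3*5*4)*c = 19 + (-3*5*4)*(-25) = 19 - 15*4*(-25) = 19 - 60*(-25) = 19 + 1500 = 1519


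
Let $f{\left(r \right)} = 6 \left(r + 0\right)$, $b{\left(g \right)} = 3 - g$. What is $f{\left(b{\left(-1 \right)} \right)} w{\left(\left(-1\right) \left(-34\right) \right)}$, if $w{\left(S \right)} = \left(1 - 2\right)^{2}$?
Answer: $24$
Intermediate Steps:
$f{\left(r \right)} = 6 r$
$w{\left(S \right)} = 1$ ($w{\left(S \right)} = \left(-1\right)^{2} = 1$)
$f{\left(b{\left(-1 \right)} \right)} w{\left(\left(-1\right) \left(-34\right) \right)} = 6 \left(3 - -1\right) 1 = 6 \left(3 + 1\right) 1 = 6 \cdot 4 \cdot 1 = 24 \cdot 1 = 24$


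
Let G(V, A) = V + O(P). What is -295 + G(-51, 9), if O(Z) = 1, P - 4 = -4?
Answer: -345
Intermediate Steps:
P = 0 (P = 4 - 4 = 0)
G(V, A) = 1 + V (G(V, A) = V + 1 = 1 + V)
-295 + G(-51, 9) = -295 + (1 - 51) = -295 - 50 = -345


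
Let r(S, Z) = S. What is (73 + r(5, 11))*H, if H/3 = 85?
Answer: 19890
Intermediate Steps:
H = 255 (H = 3*85 = 255)
(73 + r(5, 11))*H = (73 + 5)*255 = 78*255 = 19890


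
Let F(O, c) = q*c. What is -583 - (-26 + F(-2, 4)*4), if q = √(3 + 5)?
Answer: -557 - 32*√2 ≈ -602.25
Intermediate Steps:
q = 2*√2 (q = √8 = 2*√2 ≈ 2.8284)
F(O, c) = 2*c*√2 (F(O, c) = (2*√2)*c = 2*c*√2)
-583 - (-26 + F(-2, 4)*4) = -583 - (-26 + (2*4*√2)*4) = -583 - (-26 + (8*√2)*4) = -583 - (-26 + 32*√2) = -583 + (26 - 32*√2) = -557 - 32*√2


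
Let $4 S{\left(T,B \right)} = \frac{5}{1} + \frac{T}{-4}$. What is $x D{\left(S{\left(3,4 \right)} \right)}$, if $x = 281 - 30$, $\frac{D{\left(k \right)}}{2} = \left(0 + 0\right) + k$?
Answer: $\frac{4267}{8} \approx 533.38$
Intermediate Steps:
$S{\left(T,B \right)} = \frac{5}{4} - \frac{T}{16}$ ($S{\left(T,B \right)} = \frac{\frac{5}{1} + \frac{T}{-4}}{4} = \frac{5 \cdot 1 + T \left(- \frac{1}{4}\right)}{4} = \frac{5 - \frac{T}{4}}{4} = \frac{5}{4} - \frac{T}{16}$)
$D{\left(k \right)} = 2 k$ ($D{\left(k \right)} = 2 \left(\left(0 + 0\right) + k\right) = 2 \left(0 + k\right) = 2 k$)
$x = 251$ ($x = 281 - 30 = 251$)
$x D{\left(S{\left(3,4 \right)} \right)} = 251 \cdot 2 \left(\frac{5}{4} - \frac{3}{16}\right) = 251 \cdot 2 \cdot \frac{17}{16} = 251 \cdot \frac{17}{8} = \frac{4267}{8}$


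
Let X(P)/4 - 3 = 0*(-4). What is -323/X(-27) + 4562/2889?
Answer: -292801/11556 ≈ -25.338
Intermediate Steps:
X(P) = 12 (X(P) = 12 + 4*(0*(-4)) = 12 + 4*0 = 12 + 0 = 12)
-323/X(-27) + 4562/2889 = -323/12 + 4562/2889 = -292801/11556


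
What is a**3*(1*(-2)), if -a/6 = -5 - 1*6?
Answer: -574992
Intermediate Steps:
a = 66 (a = -6*(-5 - 1*6) = -6*(-5 - 6) = -6*(-11) = 66)
a**3*(1*(-2)) = 66**3*(1*(-2)) = 287496*(-2) = -574992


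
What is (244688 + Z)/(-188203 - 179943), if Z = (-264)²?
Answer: -157192/184073 ≈ -0.85397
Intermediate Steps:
Z = 69696
(244688 + Z)/(-188203 - 179943) = (244688 + 69696)/(-188203 - 179943) = 314384/(-368146) = 314384*(-1/368146) = -157192/184073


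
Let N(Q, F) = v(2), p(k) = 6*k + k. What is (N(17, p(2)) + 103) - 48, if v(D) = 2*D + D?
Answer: 61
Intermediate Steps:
p(k) = 7*k
v(D) = 3*D
N(Q, F) = 6 (N(Q, F) = 3*2 = 6)
(N(17, p(2)) + 103) - 48 = (6 + 103) - 48 = 109 - 48 = 61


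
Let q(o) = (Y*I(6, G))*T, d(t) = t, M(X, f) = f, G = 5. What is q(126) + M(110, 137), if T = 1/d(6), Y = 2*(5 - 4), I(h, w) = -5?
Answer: 406/3 ≈ 135.33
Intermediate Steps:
Y = 2 (Y = 2*1 = 2)
T = 1/6 ≈ 0.16667
q(o) = -5/3 (q(o) = (2*(-5))*(1/6) = -10*1/6 = -5/3)
q(126) + M(110, 137) = -5/3 + 137 = 406/3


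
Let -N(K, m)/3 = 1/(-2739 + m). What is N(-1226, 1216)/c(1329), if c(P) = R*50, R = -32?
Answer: -3/2436800 ≈ -1.2311e-6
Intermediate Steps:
N(K, m) = -3/(-2739 + m)
c(P) = -1600 (c(P) = -32*50 = -1600)
N(-1226, 1216)/c(1329) = -3/(-2739 + 1216)/(-1600) = -3/(-1523)*(-1/1600) = -3*(-1/1523)*(-1/1600) = (3/1523)*(-1/1600) = -3/2436800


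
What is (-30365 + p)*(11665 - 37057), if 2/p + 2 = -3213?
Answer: 2478855327984/3215 ≈ 7.7103e+8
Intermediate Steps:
p = -2/3215 (p = 2/(-2 - 3213) = 2/(-3215) = 2*(-1/3215) = -2/3215 ≈ -0.00062208)
(-30365 + p)*(11665 - 37057) = (-30365 - 2/3215)*(11665 - 37057) = -97623477/3215*(-25392) = 2478855327984/3215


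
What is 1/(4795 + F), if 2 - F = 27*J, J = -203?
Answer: 1/10278 ≈ 9.7295e-5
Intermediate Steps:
F = 5483 (F = 2 - 27*(-203) = 2 - 1*(-5481) = 2 + 5481 = 5483)
1/(4795 + F) = 1/(4795 + 5483) = 1/10278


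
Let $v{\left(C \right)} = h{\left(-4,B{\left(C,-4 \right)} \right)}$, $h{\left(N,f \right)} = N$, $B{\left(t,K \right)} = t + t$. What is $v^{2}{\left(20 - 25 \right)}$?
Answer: $16$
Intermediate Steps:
$B{\left(t,K \right)} = 2 t$
$v{\left(C \right)} = -4$
$v^{2}{\left(20 - 25 \right)} = \left(-4\right)^{2} = 16$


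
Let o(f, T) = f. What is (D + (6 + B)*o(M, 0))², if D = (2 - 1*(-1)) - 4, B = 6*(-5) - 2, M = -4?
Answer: 10609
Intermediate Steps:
B = -32 (B = -30 - 2 = -32)
D = -1 (D = (2 + 1) - 4 = 3 - 4 = -1)
(D + (6 + B)*o(M, 0))² = (-1 + (6 - 32)*(-4))² = (-1 - 26*(-4))² = (-1 + 104)² = 103² = 10609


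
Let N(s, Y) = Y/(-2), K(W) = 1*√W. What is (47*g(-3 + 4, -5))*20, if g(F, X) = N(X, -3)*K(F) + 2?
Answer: 3290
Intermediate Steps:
K(W) = √W
N(s, Y) = -Y/2 (N(s, Y) = Y*(-½) = -Y/2)
g(F, X) = 2 + 3*√F/2 (g(F, X) = (-½*(-3))*√F + 2 = 3*√F/2 + 2 = 2 + 3*√F/2)
(47*g(-3 + 4, -5))*20 = (47*(2 + 3*√(-3 + 4)/2))*20 = (47*(2 + 3*√1/2))*20 = (47*(2 + (3/2)*1))*20 = (47*(2 + 3/2))*20 = (47*(7/2))*20 = (329/2)*20 = 3290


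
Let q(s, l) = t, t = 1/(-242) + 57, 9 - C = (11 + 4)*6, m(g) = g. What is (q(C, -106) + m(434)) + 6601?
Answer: 1716263/242 ≈ 7092.0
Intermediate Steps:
C = -81 (C = 9 - (11 + 4)*6 = 9 - 15*6 = 9 - 1*90 = 9 - 90 = -81)
t = 13793/242 (t = -1/242 + 57 = 13793/242 ≈ 56.996)
q(s, l) = 13793/242
(q(C, -106) + m(434)) + 6601 = (13793/242 + 434) + 6601 = 118821/242 + 6601 = 1716263/242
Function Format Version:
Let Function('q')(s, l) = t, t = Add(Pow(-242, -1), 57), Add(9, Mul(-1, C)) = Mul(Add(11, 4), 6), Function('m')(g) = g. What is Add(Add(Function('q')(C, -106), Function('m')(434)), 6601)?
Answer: Rational(1716263, 242) ≈ 7092.0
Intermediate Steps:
C = -81 (C = Add(9, Mul(-1, Mul(Add(11, 4), 6))) = Add(9, Mul(-1, Mul(15, 6))) = Add(9, Mul(-1, 90)) = Add(9, -90) = -81)
t = Rational(13793, 242) (t = Add(Rational(-1, 242), 57) = Rational(13793, 242) ≈ 56.996)
Function('q')(s, l) = Rational(13793, 242)
Add(Add(Function('q')(C, -106), Function('m')(434)), 6601) = Add(Add(Rational(13793, 242), 434), 6601) = Add(Rational(118821, 242), 6601) = Rational(1716263, 242)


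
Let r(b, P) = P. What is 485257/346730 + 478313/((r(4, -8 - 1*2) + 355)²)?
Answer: 44720636183/8253907650 ≈ 5.4181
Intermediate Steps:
485257/346730 + 478313/((r(4, -8 - 1*2) + 355)²) = 485257/346730 + 478313/(((-8 - 1*2) + 355)²) = 485257*(1/346730) + 478313/(((-8 - 2) + 355)²) = 485257/346730 + 478313/((-10 + 355)²) = 485257/346730 + 478313/(345²) = 485257/346730 + 478313/119025 = 44720636183/8253907650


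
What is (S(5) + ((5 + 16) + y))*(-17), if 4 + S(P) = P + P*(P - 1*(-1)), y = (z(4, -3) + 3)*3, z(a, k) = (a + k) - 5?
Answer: -833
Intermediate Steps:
z(a, k) = -5 + a + k
y = -3 (y = ((-5 + 4 - 3) + 3)*3 = (-4 + 3)*3 = -1*3 = -3)
S(P) = -4 + P + P*(1 + P) (S(P) = -4 + (P + P*(P - 1*(-1))) = -4 + (P + P*(P + 1)) = -4 + (P + P*(1 + P)) = -4 + P + P*(1 + P))
(S(5) + ((5 + 16) + y))*(-17) = ((-4 + 5**2 + 2*5) + ((5 + 16) - 3))*(-17) = ((-4 + 25 + 10) + (21 - 3))*(-17) = (31 + 18)*(-17) = 49*(-17) = -833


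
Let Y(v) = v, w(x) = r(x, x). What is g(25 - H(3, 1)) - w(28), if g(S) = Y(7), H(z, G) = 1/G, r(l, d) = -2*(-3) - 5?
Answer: 6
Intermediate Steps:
r(l, d) = 1 (r(l, d) = 6 - 5 = 1)
w(x) = 1
g(S) = 7
g(25 - H(3, 1)) - w(28) = 7 - 1*1 = 7 - 1 = 6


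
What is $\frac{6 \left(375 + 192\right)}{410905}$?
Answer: $\frac{3402}{410905} \approx 0.0082793$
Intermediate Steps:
$\frac{6 \left(375 + 192\right)}{410905} = 6 \cdot 567 \cdot \frac{1}{410905} = 3402 \cdot \frac{1}{410905} = \frac{3402}{410905}$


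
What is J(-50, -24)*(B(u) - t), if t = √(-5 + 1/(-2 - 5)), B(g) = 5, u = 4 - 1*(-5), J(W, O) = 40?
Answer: 200 - 240*I*√7/7 ≈ 200.0 - 90.711*I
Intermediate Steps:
u = 9 (u = 4 + 5 = 9)
t = 6*I*√7/7 (t = √(-5 + 1/(-7)) = √(-5 - ⅐) = √(-36/7) = 6*I*√7/7 ≈ 2.2678*I)
J(-50, -24)*(B(u) - t) = 40*(5 - 6*I*√7/7) = 200 - 240*I*√7/7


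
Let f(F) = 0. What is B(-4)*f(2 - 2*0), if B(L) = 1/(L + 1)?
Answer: 0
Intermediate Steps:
B(L) = 1/(1 + L)
B(-4)*f(2 - 2*0) = 0/(1 - 4) = 0/(-3) = -⅓*0 = 0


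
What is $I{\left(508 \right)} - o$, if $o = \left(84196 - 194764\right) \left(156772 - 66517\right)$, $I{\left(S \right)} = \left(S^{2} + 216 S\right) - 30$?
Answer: $9979682602$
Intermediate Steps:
$I{\left(S \right)} = -30 + S^{2} + 216 S$
$o = -9979314840$ ($o = \left(-110568\right) 90255 = -9979314840$)
$I{\left(508 \right)} - o = \left(-30 + 508^{2} + 216 \cdot 508\right) - -9979314840 = \left(-30 + 258064 + 109728\right) + 9979314840 = 367762 + 9979314840 = 9979682602$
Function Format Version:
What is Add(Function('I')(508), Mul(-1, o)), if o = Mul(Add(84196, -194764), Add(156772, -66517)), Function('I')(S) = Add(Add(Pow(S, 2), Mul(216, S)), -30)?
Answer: 9979682602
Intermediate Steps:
Function('I')(S) = Add(-30, Pow(S, 2), Mul(216, S))
o = -9979314840 (o = Mul(-110568, 90255) = -9979314840)
Add(Function('I')(508), Mul(-1, o)) = Add(Add(-30, Pow(508, 2), Mul(216, 508)), Mul(-1, -9979314840)) = Add(Add(-30, 258064, 109728), 9979314840) = Add(367762, 9979314840) = 9979682602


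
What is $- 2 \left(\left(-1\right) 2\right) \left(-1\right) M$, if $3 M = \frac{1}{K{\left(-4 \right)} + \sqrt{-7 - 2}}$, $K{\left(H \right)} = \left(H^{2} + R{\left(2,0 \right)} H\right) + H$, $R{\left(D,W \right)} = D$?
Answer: $- \frac{16}{75} + \frac{4 i}{25} \approx -0.21333 + 0.16 i$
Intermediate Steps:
$K{\left(H \right)} = H^{2} + 3 H$ ($K{\left(H \right)} = \left(H^{2} + 2 H\right) + H = H^{2} + 3 H$)
$M = \frac{4 - 3 i}{75}$ ($M = \frac{1}{3 \left(- 4 \left(3 - 4\right) + \sqrt{-7 - 2}\right)} = \frac{1}{3 \left(\left(-4\right) \left(-1\right) + \sqrt{-9}\right)} = \frac{1}{3 \left(4 + 3 i\right)} = \frac{\frac{1}{25} \left(4 - 3 i\right)}{3} = \frac{4 - 3 i}{75} \approx 0.053333 - 0.04 i$)
$- 2 \left(\left(-1\right) 2\right) \left(-1\right) M = - 2 \left(\left(-1\right) 2\right) \left(-1\right) \left(\frac{4}{75} - \frac{i}{25}\right) = \left(-2\right) \left(-2\right) \left(-1\right) \left(\frac{4}{75} - \frac{i}{25}\right) = 4 \left(-1\right) \left(\frac{4}{75} - \frac{i}{25}\right) = - 4 \left(\frac{4}{75} - \frac{i}{25}\right) = - \frac{16}{75} + \frac{4 i}{25}$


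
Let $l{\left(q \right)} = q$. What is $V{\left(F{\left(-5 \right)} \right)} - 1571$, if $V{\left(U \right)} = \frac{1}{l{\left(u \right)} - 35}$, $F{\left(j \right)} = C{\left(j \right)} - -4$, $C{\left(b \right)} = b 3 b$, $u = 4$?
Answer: $- \frac{48702}{31} \approx -1571.0$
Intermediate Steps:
$C{\left(b \right)} = 3 b^{2}$ ($C{\left(b \right)} = 3 b b = 3 b^{2}$)
$F{\left(j \right)} = 4 + 3 j^{2}$ ($F{\left(j \right)} = 3 j^{2} - -4 = 3 j^{2} + 4 = 4 + 3 j^{2}$)
$V{\left(U \right)} = - \frac{1}{31}$ ($V{\left(U \right)} = \frac{1}{4 - 35} = \frac{1}{-31} = - \frac{1}{31}$)
$V{\left(F{\left(-5 \right)} \right)} - 1571 = - \frac{1}{31} - 1571 = - \frac{48702}{31}$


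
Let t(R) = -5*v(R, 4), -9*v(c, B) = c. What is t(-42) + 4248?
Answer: 12674/3 ≈ 4224.7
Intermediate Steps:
v(c, B) = -c/9
t(R) = 5*R/9 (t(R) = -(-5)*R/9 = 5*R/9)
t(-42) + 4248 = (5/9)*(-42) + 4248 = -70/3 + 4248 = 12674/3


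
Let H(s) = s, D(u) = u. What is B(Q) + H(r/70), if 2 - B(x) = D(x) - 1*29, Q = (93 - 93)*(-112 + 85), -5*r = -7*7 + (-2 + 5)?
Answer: 5448/175 ≈ 31.131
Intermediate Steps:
r = 46/5 (r = -(-7*7 + (-2 + 5))/5 = -(-49 + 3)/5 = -⅕*(-46) = 46/5 ≈ 9.2000)
Q = 0 (Q = 0*(-27) = 0)
B(x) = 31 - x (B(x) = 2 - (x - 1*29) = 2 - (x - 29) = 2 - (-29 + x) = 2 + (29 - x) = 31 - x)
B(Q) + H(r/70) = (31 - 1*0) + (46/5)/70 = (31 + 0) + (46/5)*(1/70) = 31 + 23/175 = 5448/175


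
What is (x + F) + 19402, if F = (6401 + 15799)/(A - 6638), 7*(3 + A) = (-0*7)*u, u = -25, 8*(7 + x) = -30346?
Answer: 414356087/26564 ≈ 15598.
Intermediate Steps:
x = -15201/4 (x = -7 + (⅛)*(-30346) = -7 - 15173/4 = -15201/4 ≈ -3800.3)
A = -3 (A = -3 + (-0*7*(-25))/7 = -3 + (-15*0*(-25))/7 = -3 + (0*(-25))/7 = -3 + (⅐)*0 = -3 + 0 = -3)
F = -22200/6641 (F = (6401 + 15799)/(-3 - 6638) = 22200/(-6641) = 22200*(-1/6641) = -22200/6641 ≈ -3.3429)
(x + F) + 19402 = (-15201/4 - 22200/6641) + 19402 = -101038641/26564 + 19402 = 414356087/26564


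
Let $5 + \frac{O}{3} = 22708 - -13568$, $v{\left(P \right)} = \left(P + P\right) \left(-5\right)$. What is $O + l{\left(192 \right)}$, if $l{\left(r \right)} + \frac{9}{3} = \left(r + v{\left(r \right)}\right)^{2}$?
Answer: $3094794$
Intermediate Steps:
$v{\left(P \right)} = - 10 P$ ($v{\left(P \right)} = 2 P \left(-5\right) = - 10 P$)
$O = 108813$ ($O = -15 + 3 \left(22708 - -13568\right) = -15 + 3 \left(22708 + 13568\right) = -15 + 3 \cdot 36276 = -15 + 108828 = 108813$)
$l{\left(r \right)} = -3 + 81 r^{2}$ ($l{\left(r \right)} = -3 + \left(r - 10 r\right)^{2} = -3 + \left(- 9 r\right)^{2} = -3 + 81 r^{2}$)
$O + l{\left(192 \right)} = 108813 - \left(3 - 81 \cdot 192^{2}\right) = 108813 + \left(-3 + 81 \cdot 36864\right) = 108813 + \left(-3 + 2985984\right) = 108813 + 2985981 = 3094794$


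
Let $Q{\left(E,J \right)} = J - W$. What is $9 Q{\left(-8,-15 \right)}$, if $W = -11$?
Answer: $-36$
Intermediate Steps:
$Q{\left(E,J \right)} = 11 + J$ ($Q{\left(E,J \right)} = J - -11 = J + 11 = 11 + J$)
$9 Q{\left(-8,-15 \right)} = 9 \left(11 - 15\right) = 9 \left(-4\right) = -36$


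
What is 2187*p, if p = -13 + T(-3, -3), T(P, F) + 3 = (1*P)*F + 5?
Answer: -4374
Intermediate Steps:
T(P, F) = 2 + F*P (T(P, F) = -3 + ((1*P)*F + 5) = -3 + (P*F + 5) = -3 + (F*P + 5) = -3 + (5 + F*P) = 2 + F*P)
p = -2 (p = -13 + (2 - 3*(-3)) = -13 + (2 + 9) = -13 + 11 = -2)
2187*p = 2187*(-2) = -4374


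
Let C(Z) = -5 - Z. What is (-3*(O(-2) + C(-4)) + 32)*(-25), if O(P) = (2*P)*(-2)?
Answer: -275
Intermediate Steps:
O(P) = -4*P
(-3*(O(-2) + C(-4)) + 32)*(-25) = (-3*(-4*(-2) + (-5 - 1*(-4))) + 32)*(-25) = (-3*(8 + (-5 + 4)) + 32)*(-25) = (-3*(8 - 1) + 32)*(-25) = (-3*7 + 32)*(-25) = (-21 + 32)*(-25) = 11*(-25) = -275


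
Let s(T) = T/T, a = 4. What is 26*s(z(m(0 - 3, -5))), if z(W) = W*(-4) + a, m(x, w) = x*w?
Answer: 26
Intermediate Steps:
m(x, w) = w*x
z(W) = 4 - 4*W (z(W) = W*(-4) + 4 = -4*W + 4 = 4 - 4*W)
s(T) = 1
26*s(z(m(0 - 3, -5))) = 26*1 = 26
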